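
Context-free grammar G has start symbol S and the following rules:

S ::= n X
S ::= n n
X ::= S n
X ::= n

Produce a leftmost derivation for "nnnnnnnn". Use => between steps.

S=>nX=>nSn=>nnXn=>nnSnn=>nnnXnn=>nnnSnnn=>nnnnXnnn=>nnnnnnnn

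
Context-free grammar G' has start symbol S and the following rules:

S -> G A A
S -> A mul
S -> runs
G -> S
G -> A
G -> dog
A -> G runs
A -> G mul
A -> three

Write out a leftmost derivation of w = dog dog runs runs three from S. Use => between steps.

S => G A A   [S -> G A A]
G A A => dog A A   [G -> dog]
dog A A => dog G runs A   [A -> G runs]
dog G runs A => dog A runs A   [G -> A]
dog A runs A => dog G runs runs A   [A -> G runs]
dog G runs runs A => dog dog runs runs A   [G -> dog]
dog dog runs runs A => dog dog runs runs three   [A -> three]

S => G A A => dog A A => dog G runs A => dog A runs A => dog G runs runs A => dog dog runs runs A => dog dog runs runs three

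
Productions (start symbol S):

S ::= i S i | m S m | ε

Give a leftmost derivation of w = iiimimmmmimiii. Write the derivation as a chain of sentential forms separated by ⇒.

S ⇒ iSi ⇒ iiSii ⇒ iiiSiii ⇒ iiimSmiii ⇒ iiimiSimiii ⇒ iiimimSmimiii ⇒ iiimimmSmmimiii ⇒ iiimimmmmimiii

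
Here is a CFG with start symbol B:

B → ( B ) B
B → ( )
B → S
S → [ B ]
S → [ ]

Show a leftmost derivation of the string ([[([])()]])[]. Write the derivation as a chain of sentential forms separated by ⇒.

B ⇒ (B)B   [B → ( B ) B]
(B)B ⇒ (S)B   [B → S]
(S)B ⇒ ([B])B   [S → [ B ]]
([B])B ⇒ ([S])B   [B → S]
([S])B ⇒ ([[B]])B   [S → [ B ]]
([[B]])B ⇒ ([[(B)B]])B   [B → ( B ) B]
([[(B)B]])B ⇒ ([[(S)B]])B   [B → S]
([[(S)B]])B ⇒ ([[([])B]])B   [S → [ ]]
([[([])B]])B ⇒ ([[([])()]])B   [B → ( )]
([[([])()]])B ⇒ ([[([])()]])S   [B → S]
([[([])()]])S ⇒ ([[([])()]])[]   [S → [ ]]

B ⇒ (B)B ⇒ (S)B ⇒ ([B])B ⇒ ([S])B ⇒ ([[B]])B ⇒ ([[(B)B]])B ⇒ ([[(S)B]])B ⇒ ([[([])B]])B ⇒ ([[([])()]])B ⇒ ([[([])()]])S ⇒ ([[([])()]])[]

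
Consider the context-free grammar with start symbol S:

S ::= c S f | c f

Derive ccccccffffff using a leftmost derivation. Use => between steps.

S => cSf => ccSff => cccSfff => ccccSffff => cccccSfffff => ccccccffffff

S => cSf   [S ::= c S f]
cSf => ccSff   [S ::= c S f]
ccSff => cccSfff   [S ::= c S f]
cccSfff => ccccSffff   [S ::= c S f]
ccccSffff => cccccSfffff   [S ::= c S f]
cccccSfffff => ccccccffffff   [S ::= c f]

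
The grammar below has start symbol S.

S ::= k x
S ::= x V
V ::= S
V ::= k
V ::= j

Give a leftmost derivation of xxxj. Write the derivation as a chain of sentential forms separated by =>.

S=>xV=>xS=>xxV=>xxS=>xxxV=>xxxj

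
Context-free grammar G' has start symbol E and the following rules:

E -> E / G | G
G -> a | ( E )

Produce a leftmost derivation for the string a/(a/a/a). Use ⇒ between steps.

E ⇒ E/G   [E -> E / G]
E/G ⇒ G/G   [E -> G]
G/G ⇒ a/G   [G -> a]
a/G ⇒ a/(E)   [G -> ( E )]
a/(E) ⇒ a/(E/G)   [E -> E / G]
a/(E/G) ⇒ a/(E/G/G)   [E -> E / G]
a/(E/G/G) ⇒ a/(G/G/G)   [E -> G]
a/(G/G/G) ⇒ a/(a/G/G)   [G -> a]
a/(a/G/G) ⇒ a/(a/a/G)   [G -> a]
a/(a/a/G) ⇒ a/(a/a/a)   [G -> a]

E⇒E/G⇒G/G⇒a/G⇒a/(E)⇒a/(E/G)⇒a/(E/G/G)⇒a/(G/G/G)⇒a/(a/G/G)⇒a/(a/a/G)⇒a/(a/a/a)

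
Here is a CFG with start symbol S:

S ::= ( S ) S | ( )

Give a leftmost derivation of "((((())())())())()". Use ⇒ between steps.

S ⇒ (S)S ⇒ ((S)S)S ⇒ (((S)S)S)S ⇒ ((((S)S)S)S)S ⇒ ((((())S)S)S)S ⇒ ((((())())S)S)S ⇒ ((((())())())S)S ⇒ ((((())())())())S ⇒ ((((())())())())()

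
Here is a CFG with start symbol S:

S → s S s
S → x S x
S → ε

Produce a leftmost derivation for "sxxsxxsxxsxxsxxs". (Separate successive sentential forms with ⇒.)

S ⇒ sSs ⇒ sxSxs ⇒ sxxSxxs ⇒ sxxsSsxxs ⇒ sxxsxSxsxxs ⇒ sxxsxxSxxsxxs ⇒ sxxsxxsSsxxsxxs ⇒ sxxsxxsxSxsxxsxxs ⇒ sxxsxxsxxsxxsxxs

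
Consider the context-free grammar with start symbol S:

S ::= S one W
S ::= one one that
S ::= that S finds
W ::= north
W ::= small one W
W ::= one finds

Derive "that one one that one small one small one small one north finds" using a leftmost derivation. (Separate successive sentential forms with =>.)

S => that S finds => that S one W finds => that one one that one W finds => that one one that one small one W finds => that one one that one small one small one W finds => that one one that one small one small one small one W finds => that one one that one small one small one small one north finds

S => that S finds   [S ::= that S finds]
that S finds => that S one W finds   [S ::= S one W]
that S one W finds => that one one that one W finds   [S ::= one one that]
that one one that one W finds => that one one that one small one W finds   [W ::= small one W]
that one one that one small one W finds => that one one that one small one small one W finds   [W ::= small one W]
that one one that one small one small one W finds => that one one that one small one small one small one W finds   [W ::= small one W]
that one one that one small one small one small one W finds => that one one that one small one small one small one north finds   [W ::= north]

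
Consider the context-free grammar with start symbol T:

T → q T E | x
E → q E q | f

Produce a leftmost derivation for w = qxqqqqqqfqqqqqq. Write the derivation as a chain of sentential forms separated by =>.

T => qTE => qxE => qxqEq => qxqqEqq => qxqqqEqqq => qxqqqqEqqqq => qxqqqqqEqqqqq => qxqqqqqqEqqqqqq => qxqqqqqqfqqqqqq

T => qTE   [T → q T E]
qTE => qxE   [T → x]
qxE => qxqEq   [E → q E q]
qxqEq => qxqqEqq   [E → q E q]
qxqqEqq => qxqqqEqqq   [E → q E q]
qxqqqEqqq => qxqqqqEqqqq   [E → q E q]
qxqqqqEqqqq => qxqqqqqEqqqqq   [E → q E q]
qxqqqqqEqqqqq => qxqqqqqqEqqqqqq   [E → q E q]
qxqqqqqqEqqqqqq => qxqqqqqqfqqqqqq   [E → f]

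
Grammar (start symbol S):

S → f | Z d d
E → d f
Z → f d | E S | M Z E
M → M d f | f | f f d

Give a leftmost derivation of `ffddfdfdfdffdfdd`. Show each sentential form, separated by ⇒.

S⇒Zdd⇒MZEdd⇒MdfZEdd⇒MdfdfZEdd⇒MdfdfdfZEdd⇒ffddfdfdfZEdd⇒ffddfdfdfESEdd⇒ffddfdfdfdfSEdd⇒ffddfdfdfdffEdd⇒ffddfdfdfdffdfdd

S ⇒ Zdd   [S → Z d d]
Zdd ⇒ MZEdd   [Z → M Z E]
MZEdd ⇒ MdfZEdd   [M → M d f]
MdfZEdd ⇒ MdfdfZEdd   [M → M d f]
MdfdfZEdd ⇒ MdfdfdfZEdd   [M → M d f]
MdfdfdfZEdd ⇒ ffddfdfdfZEdd   [M → f f d]
ffddfdfdfZEdd ⇒ ffddfdfdfESEdd   [Z → E S]
ffddfdfdfESEdd ⇒ ffddfdfdfdfSEdd   [E → d f]
ffddfdfdfdfSEdd ⇒ ffddfdfdfdffEdd   [S → f]
ffddfdfdfdffEdd ⇒ ffddfdfdfdffdfdd   [E → d f]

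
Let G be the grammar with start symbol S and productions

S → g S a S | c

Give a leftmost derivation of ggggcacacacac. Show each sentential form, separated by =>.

S=>gSaS=>ggSaSaS=>gggSaSaSaS=>ggggSaSaSaSaS=>ggggcaSaSaSaS=>ggggcacaSaSaS=>ggggcacacaSaS=>ggggcacacacaS=>ggggcacacacac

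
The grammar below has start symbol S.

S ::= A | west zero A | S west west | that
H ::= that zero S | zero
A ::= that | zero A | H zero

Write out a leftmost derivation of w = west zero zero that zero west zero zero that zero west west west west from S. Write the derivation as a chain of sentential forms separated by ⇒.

S ⇒ S west west   [S ::= S west west]
S west west ⇒ S west west west west   [S ::= S west west]
S west west west west ⇒ west zero A west west west west   [S ::= west zero A]
west zero A west west west west ⇒ west zero zero A west west west west   [A ::= zero A]
west zero zero A west west west west ⇒ west zero zero H zero west west west west   [A ::= H zero]
west zero zero H zero west west west west ⇒ west zero zero that zero S zero west west west west   [H ::= that zero S]
west zero zero that zero S zero west west west west ⇒ west zero zero that zero west zero A zero west west west west   [S ::= west zero A]
west zero zero that zero west zero A zero west west west west ⇒ west zero zero that zero west zero zero A zero west west west west   [A ::= zero A]
west zero zero that zero west zero zero A zero west west west west ⇒ west zero zero that zero west zero zero that zero west west west west   [A ::= that]

S ⇒ S west west ⇒ S west west west west ⇒ west zero A west west west west ⇒ west zero zero A west west west west ⇒ west zero zero H zero west west west west ⇒ west zero zero that zero S zero west west west west ⇒ west zero zero that zero west zero A zero west west west west ⇒ west zero zero that zero west zero zero A zero west west west west ⇒ west zero zero that zero west zero zero that zero west west west west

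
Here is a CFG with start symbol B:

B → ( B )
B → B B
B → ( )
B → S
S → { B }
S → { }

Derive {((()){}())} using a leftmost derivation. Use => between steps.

B=>S=>{B}=>{(B)}=>{(BB)}=>{(BBB)}=>{((B)BB)}=>{((())BB)}=>{((())SB)}=>{((()){}B)}=>{((()){}())}

B => S   [B → S]
S => {B}   [S → { B }]
{B} => {(B)}   [B → ( B )]
{(B)} => {(BB)}   [B → B B]
{(BB)} => {(BBB)}   [B → B B]
{(BBB)} => {((B)BB)}   [B → ( B )]
{((B)BB)} => {((())BB)}   [B → ( )]
{((())BB)} => {((())SB)}   [B → S]
{((())SB)} => {((()){}B)}   [S → { }]
{((()){}B)} => {((()){}())}   [B → ( )]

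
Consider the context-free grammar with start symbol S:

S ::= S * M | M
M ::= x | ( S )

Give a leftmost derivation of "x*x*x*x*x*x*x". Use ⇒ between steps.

S ⇒ S*M ⇒ S*M*M ⇒ S*M*M*M ⇒ S*M*M*M*M ⇒ S*M*M*M*M*M ⇒ S*M*M*M*M*M*M ⇒ M*M*M*M*M*M*M ⇒ x*M*M*M*M*M*M ⇒ x*x*M*M*M*M*M ⇒ x*x*x*M*M*M*M ⇒ x*x*x*x*M*M*M ⇒ x*x*x*x*x*M*M ⇒ x*x*x*x*x*x*M ⇒ x*x*x*x*x*x*x

S ⇒ S*M   [S ::= S * M]
S*M ⇒ S*M*M   [S ::= S * M]
S*M*M ⇒ S*M*M*M   [S ::= S * M]
S*M*M*M ⇒ S*M*M*M*M   [S ::= S * M]
S*M*M*M*M ⇒ S*M*M*M*M*M   [S ::= S * M]
S*M*M*M*M*M ⇒ S*M*M*M*M*M*M   [S ::= S * M]
S*M*M*M*M*M*M ⇒ M*M*M*M*M*M*M   [S ::= M]
M*M*M*M*M*M*M ⇒ x*M*M*M*M*M*M   [M ::= x]
x*M*M*M*M*M*M ⇒ x*x*M*M*M*M*M   [M ::= x]
x*x*M*M*M*M*M ⇒ x*x*x*M*M*M*M   [M ::= x]
x*x*x*M*M*M*M ⇒ x*x*x*x*M*M*M   [M ::= x]
x*x*x*x*M*M*M ⇒ x*x*x*x*x*M*M   [M ::= x]
x*x*x*x*x*M*M ⇒ x*x*x*x*x*x*M   [M ::= x]
x*x*x*x*x*x*M ⇒ x*x*x*x*x*x*x   [M ::= x]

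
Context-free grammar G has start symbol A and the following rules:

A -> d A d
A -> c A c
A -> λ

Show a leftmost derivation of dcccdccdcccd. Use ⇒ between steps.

A ⇒ dAd ⇒ dcAcd ⇒ dccAccd ⇒ dcccAcccd ⇒ dcccdAdcccd ⇒ dcccdcAcdcccd ⇒ dcccdccdcccd

A ⇒ dAd   [A -> d A d]
dAd ⇒ dcAcd   [A -> c A c]
dcAcd ⇒ dccAccd   [A -> c A c]
dccAccd ⇒ dcccAcccd   [A -> c A c]
dcccAcccd ⇒ dcccdAdcccd   [A -> d A d]
dcccdAdcccd ⇒ dcccdcAcdcccd   [A -> c A c]
dcccdcAcdcccd ⇒ dcccdccdcccd   [A -> λ]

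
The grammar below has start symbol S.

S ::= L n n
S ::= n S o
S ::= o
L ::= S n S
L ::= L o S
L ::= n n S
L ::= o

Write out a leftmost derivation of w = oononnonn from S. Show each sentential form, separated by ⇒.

S⇒Lnn⇒LoSnn⇒ooSnn⇒oonSonn⇒oonLnnonn⇒oononnonn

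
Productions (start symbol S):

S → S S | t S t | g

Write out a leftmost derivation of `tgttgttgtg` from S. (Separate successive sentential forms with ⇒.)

S ⇒ SS   [S → S S]
SS ⇒ tStS   [S → t S t]
tStS ⇒ tSStS   [S → S S]
tSStS ⇒ tgStS   [S → g]
tgStS ⇒ tgSStS   [S → S S]
tgSStS ⇒ tgtStStS   [S → t S t]
tgtStStS ⇒ tgttSttStS   [S → t S t]
tgttSttStS ⇒ tgttgttStS   [S → g]
tgttgttStS ⇒ tgttgttgtS   [S → g]
tgttgttgtS ⇒ tgttgttgtg   [S → g]

S⇒SS⇒tStS⇒tSStS⇒tgStS⇒tgSStS⇒tgtStStS⇒tgttSttStS⇒tgttgttStS⇒tgttgttgtS⇒tgttgttgtg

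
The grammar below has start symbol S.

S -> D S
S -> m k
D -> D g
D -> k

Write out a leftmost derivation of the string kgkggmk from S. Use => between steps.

S=>DS=>DgS=>kgS=>kgDS=>kgDgS=>kgDggS=>kgkggS=>kgkggmk

S => DS   [S -> D S]
DS => DgS   [D -> D g]
DgS => kgS   [D -> k]
kgS => kgDS   [S -> D S]
kgDS => kgDgS   [D -> D g]
kgDgS => kgDggS   [D -> D g]
kgDggS => kgkggS   [D -> k]
kgkggS => kgkggmk   [S -> m k]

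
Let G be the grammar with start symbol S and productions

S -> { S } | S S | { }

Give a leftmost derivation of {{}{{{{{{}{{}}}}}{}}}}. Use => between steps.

S=>{S}=>{SS}=>{{}S}=>{{}{S}}=>{{}{{S}}}=>{{}{{SS}}}=>{{}{{{S}S}}}=>{{}{{{{S}}S}}}=>{{}{{{{{S}}}S}}}=>{{}{{{{{SS}}}S}}}=>{{}{{{{{{}S}}}S}}}=>{{}{{{{{{}{S}}}}S}}}=>{{}{{{{{{}{{}}}}}S}}}=>{{}{{{{{{}{{}}}}}{}}}}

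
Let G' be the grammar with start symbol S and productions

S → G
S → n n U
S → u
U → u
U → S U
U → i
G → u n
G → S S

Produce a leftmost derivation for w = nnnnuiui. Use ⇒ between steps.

S ⇒ nnU ⇒ nnSU ⇒ nnGU ⇒ nnSSU ⇒ nnnnUSU ⇒ nnnnSUSU ⇒ nnnnuUSU ⇒ nnnnuiSU ⇒ nnnnuiuU ⇒ nnnnuiui

S ⇒ nnU   [S → n n U]
nnU ⇒ nnSU   [U → S U]
nnSU ⇒ nnGU   [S → G]
nnGU ⇒ nnSSU   [G → S S]
nnSSU ⇒ nnnnUSU   [S → n n U]
nnnnUSU ⇒ nnnnSUSU   [U → S U]
nnnnSUSU ⇒ nnnnuUSU   [S → u]
nnnnuUSU ⇒ nnnnuiSU   [U → i]
nnnnuiSU ⇒ nnnnuiuU   [S → u]
nnnnuiuU ⇒ nnnnuiui   [U → i]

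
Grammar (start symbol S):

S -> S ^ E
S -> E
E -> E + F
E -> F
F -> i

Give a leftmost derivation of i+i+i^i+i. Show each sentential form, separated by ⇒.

S ⇒ S^E ⇒ E^E ⇒ E+F^E ⇒ E+F+F^E ⇒ F+F+F^E ⇒ i+F+F^E ⇒ i+i+F^E ⇒ i+i+i^E ⇒ i+i+i^E+F ⇒ i+i+i^F+F ⇒ i+i+i^i+F ⇒ i+i+i^i+i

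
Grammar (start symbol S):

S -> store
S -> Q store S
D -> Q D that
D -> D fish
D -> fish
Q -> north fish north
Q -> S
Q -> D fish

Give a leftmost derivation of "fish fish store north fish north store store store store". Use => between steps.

S => Q store S => D fish store S => fish fish store S => fish fish store Q store S => fish fish store north fish north store S => fish fish store north fish north store Q store S => fish fish store north fish north store S store S => fish fish store north fish north store store store S => fish fish store north fish north store store store store

S => Q store S   [S -> Q store S]
Q store S => D fish store S   [Q -> D fish]
D fish store S => fish fish store S   [D -> fish]
fish fish store S => fish fish store Q store S   [S -> Q store S]
fish fish store Q store S => fish fish store north fish north store S   [Q -> north fish north]
fish fish store north fish north store S => fish fish store north fish north store Q store S   [S -> Q store S]
fish fish store north fish north store Q store S => fish fish store north fish north store S store S   [Q -> S]
fish fish store north fish north store S store S => fish fish store north fish north store store store S   [S -> store]
fish fish store north fish north store store store S => fish fish store north fish north store store store store   [S -> store]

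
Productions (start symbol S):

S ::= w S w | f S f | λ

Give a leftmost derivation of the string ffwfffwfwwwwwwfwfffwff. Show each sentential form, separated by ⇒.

S ⇒ fSf ⇒ ffSff ⇒ ffwSwff ⇒ ffwfSfwff ⇒ ffwffSffwff ⇒ ffwfffSfffwff ⇒ ffwfffwSwfffwff ⇒ ffwfffwfSfwfffwff ⇒ ffwfffwfwSwfwfffwff ⇒ ffwfffwfwwSwwfwfffwff ⇒ ffwfffwfwwwSwwwfwfffwff ⇒ ffwfffwfwwwwwwfwfffwff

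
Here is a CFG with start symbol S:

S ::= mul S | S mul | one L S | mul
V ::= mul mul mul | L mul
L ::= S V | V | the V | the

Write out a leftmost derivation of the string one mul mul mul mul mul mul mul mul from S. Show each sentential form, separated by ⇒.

S ⇒ one L S ⇒ one V S ⇒ one L mul S ⇒ one V mul S ⇒ one L mul mul S ⇒ one V mul mul S ⇒ one mul mul mul mul mul S ⇒ one mul mul mul mul mul mul S ⇒ one mul mul mul mul mul mul mul S ⇒ one mul mul mul mul mul mul mul mul

S ⇒ one L S   [S ::= one L S]
one L S ⇒ one V S   [L ::= V]
one V S ⇒ one L mul S   [V ::= L mul]
one L mul S ⇒ one V mul S   [L ::= V]
one V mul S ⇒ one L mul mul S   [V ::= L mul]
one L mul mul S ⇒ one V mul mul S   [L ::= V]
one V mul mul S ⇒ one mul mul mul mul mul S   [V ::= mul mul mul]
one mul mul mul mul mul S ⇒ one mul mul mul mul mul mul S   [S ::= mul S]
one mul mul mul mul mul mul S ⇒ one mul mul mul mul mul mul mul S   [S ::= mul S]
one mul mul mul mul mul mul mul S ⇒ one mul mul mul mul mul mul mul mul   [S ::= mul]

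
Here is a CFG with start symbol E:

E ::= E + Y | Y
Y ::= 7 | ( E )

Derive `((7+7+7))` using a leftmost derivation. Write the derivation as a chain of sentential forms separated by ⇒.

E ⇒ Y   [E ::= Y]
Y ⇒ (E)   [Y ::= ( E )]
(E) ⇒ (Y)   [E ::= Y]
(Y) ⇒ ((E))   [Y ::= ( E )]
((E)) ⇒ ((E+Y))   [E ::= E + Y]
((E+Y)) ⇒ ((E+Y+Y))   [E ::= E + Y]
((E+Y+Y)) ⇒ ((Y+Y+Y))   [E ::= Y]
((Y+Y+Y)) ⇒ ((7+Y+Y))   [Y ::= 7]
((7+Y+Y)) ⇒ ((7+7+Y))   [Y ::= 7]
((7+7+Y)) ⇒ ((7+7+7))   [Y ::= 7]

E ⇒ Y ⇒ (E) ⇒ (Y) ⇒ ((E)) ⇒ ((E+Y)) ⇒ ((E+Y+Y)) ⇒ ((Y+Y+Y)) ⇒ ((7+Y+Y)) ⇒ ((7+7+Y)) ⇒ ((7+7+7))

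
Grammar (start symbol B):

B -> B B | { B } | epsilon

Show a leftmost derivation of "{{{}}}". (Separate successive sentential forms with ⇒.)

B ⇒ BB ⇒ BBB ⇒ {B}BB ⇒ {{B}}BB ⇒ {{BB}}BB ⇒ {{BBB}}BB ⇒ {{{B}BB}}BB ⇒ {{{}BB}}BB ⇒ {{{}B}}BB ⇒ {{{}}}BB ⇒ {{{}}}B ⇒ {{{}}}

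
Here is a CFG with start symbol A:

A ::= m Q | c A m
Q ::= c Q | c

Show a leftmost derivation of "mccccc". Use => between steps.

A => mQ => mcQ => mccQ => mcccQ => mccccQ => mccccc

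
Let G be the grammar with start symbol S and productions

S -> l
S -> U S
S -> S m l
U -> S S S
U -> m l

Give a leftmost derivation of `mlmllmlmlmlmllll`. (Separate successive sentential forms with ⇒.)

S ⇒ US ⇒ SSSS ⇒ SmlSSS ⇒ USmlSSS ⇒ mlSmlSSS ⇒ mlUSmlSSS ⇒ mlmlSmlSSS ⇒ mlmlSmlmlSSS ⇒ mlmlSmlmlmlSSS ⇒ mlmlSmlmlmlmlSSS ⇒ mlmllmlmlmlmlSSS ⇒ mlmllmlmlmlmllSS ⇒ mlmllmlmlmlmlllS ⇒ mlmllmlmlmlmllll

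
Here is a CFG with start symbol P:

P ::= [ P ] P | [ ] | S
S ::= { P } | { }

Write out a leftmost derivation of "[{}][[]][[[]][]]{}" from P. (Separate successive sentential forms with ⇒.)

P ⇒ [P]P ⇒ [S]P ⇒ [{}]P ⇒ [{}][P]P ⇒ [{}][[]]P ⇒ [{}][[]][P]P ⇒ [{}][[]][[P]P]P ⇒ [{}][[]][[[]]P]P ⇒ [{}][[]][[[]][]]P ⇒ [{}][[]][[[]][]]S ⇒ [{}][[]][[[]][]]{}

P ⇒ [P]P   [P ::= [ P ] P]
[P]P ⇒ [S]P   [P ::= S]
[S]P ⇒ [{}]P   [S ::= { }]
[{}]P ⇒ [{}][P]P   [P ::= [ P ] P]
[{}][P]P ⇒ [{}][[]]P   [P ::= [ ]]
[{}][[]]P ⇒ [{}][[]][P]P   [P ::= [ P ] P]
[{}][[]][P]P ⇒ [{}][[]][[P]P]P   [P ::= [ P ] P]
[{}][[]][[P]P]P ⇒ [{}][[]][[[]]P]P   [P ::= [ ]]
[{}][[]][[[]]P]P ⇒ [{}][[]][[[]][]]P   [P ::= [ ]]
[{}][[]][[[]][]]P ⇒ [{}][[]][[[]][]]S   [P ::= S]
[{}][[]][[[]][]]S ⇒ [{}][[]][[[]][]]{}   [S ::= { }]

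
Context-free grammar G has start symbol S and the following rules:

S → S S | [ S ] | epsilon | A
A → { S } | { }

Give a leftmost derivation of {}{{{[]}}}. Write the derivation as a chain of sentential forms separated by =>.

S => SS => AS => {S}S => {}S => {}A => {}{S} => {}{SS} => {}{AS} => {}{{S}S} => {}{{A}S} => {}{{{S}}S} => {}{{{[S]}}S} => {}{{{[]}}S} => {}{{{[]}}}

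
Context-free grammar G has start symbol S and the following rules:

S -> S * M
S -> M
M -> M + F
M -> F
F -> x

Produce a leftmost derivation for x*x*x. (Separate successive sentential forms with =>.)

S => S*M   [S -> S * M]
S*M => S*M*M   [S -> S * M]
S*M*M => M*M*M   [S -> M]
M*M*M => F*M*M   [M -> F]
F*M*M => x*M*M   [F -> x]
x*M*M => x*F*M   [M -> F]
x*F*M => x*x*M   [F -> x]
x*x*M => x*x*F   [M -> F]
x*x*F => x*x*x   [F -> x]

S => S*M => S*M*M => M*M*M => F*M*M => x*M*M => x*F*M => x*x*M => x*x*F => x*x*x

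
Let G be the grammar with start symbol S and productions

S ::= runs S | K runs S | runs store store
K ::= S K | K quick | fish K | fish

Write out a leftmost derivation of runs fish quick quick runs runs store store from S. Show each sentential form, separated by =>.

S => runs S => runs K runs S => runs K quick runs S => runs K quick quick runs S => runs fish quick quick runs S => runs fish quick quick runs runs store store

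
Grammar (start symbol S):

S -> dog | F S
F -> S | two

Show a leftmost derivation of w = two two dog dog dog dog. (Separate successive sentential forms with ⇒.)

S ⇒ F S ⇒ S S ⇒ F S S ⇒ S S S ⇒ F S S S ⇒ two S S S ⇒ two F S S S ⇒ two S S S S ⇒ two F S S S S ⇒ two two S S S S ⇒ two two dog S S S ⇒ two two dog dog S S ⇒ two two dog dog dog S ⇒ two two dog dog dog dog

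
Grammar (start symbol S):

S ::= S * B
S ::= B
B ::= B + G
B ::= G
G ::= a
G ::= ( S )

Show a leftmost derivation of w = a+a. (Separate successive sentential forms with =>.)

S => B   [S ::= B]
B => B+G   [B ::= B + G]
B+G => G+G   [B ::= G]
G+G => a+G   [G ::= a]
a+G => a+a   [G ::= a]

S=>B=>B+G=>G+G=>a+G=>a+a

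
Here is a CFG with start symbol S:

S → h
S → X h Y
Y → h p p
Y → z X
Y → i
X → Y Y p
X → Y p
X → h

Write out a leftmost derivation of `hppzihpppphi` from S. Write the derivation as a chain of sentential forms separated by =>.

S=>XhY=>YYphY=>hppYphY=>hppzXphY=>hppzYYpphY=>hppziYpphY=>hppzihpppphY=>hppzihpppphi

S => XhY   [S → X h Y]
XhY => YYphY   [X → Y Y p]
YYphY => hppYphY   [Y → h p p]
hppYphY => hppzXphY   [Y → z X]
hppzXphY => hppzYYpphY   [X → Y Y p]
hppzYYpphY => hppziYpphY   [Y → i]
hppziYpphY => hppzihpppphY   [Y → h p p]
hppzihpppphY => hppzihpppphi   [Y → i]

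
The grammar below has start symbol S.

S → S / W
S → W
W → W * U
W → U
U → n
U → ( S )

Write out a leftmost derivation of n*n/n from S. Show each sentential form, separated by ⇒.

S ⇒ S/W   [S → S / W]
S/W ⇒ W/W   [S → W]
W/W ⇒ W*U/W   [W → W * U]
W*U/W ⇒ U*U/W   [W → U]
U*U/W ⇒ n*U/W   [U → n]
n*U/W ⇒ n*n/W   [U → n]
n*n/W ⇒ n*n/U   [W → U]
n*n/U ⇒ n*n/n   [U → n]

S⇒S/W⇒W/W⇒W*U/W⇒U*U/W⇒n*U/W⇒n*n/W⇒n*n/U⇒n*n/n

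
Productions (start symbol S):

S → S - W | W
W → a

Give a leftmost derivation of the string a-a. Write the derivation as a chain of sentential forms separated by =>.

S => S-W   [S → S - W]
S-W => W-W   [S → W]
W-W => a-W   [W → a]
a-W => a-a   [W → a]

S=>S-W=>W-W=>a-W=>a-a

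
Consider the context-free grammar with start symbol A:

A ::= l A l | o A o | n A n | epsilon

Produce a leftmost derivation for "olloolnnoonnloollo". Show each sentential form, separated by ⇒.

A⇒oAo⇒olAlo⇒ollAllo⇒olloAollo⇒ollooAoollo⇒olloolAloollo⇒olloolnAnloollo⇒olloolnnAnnloollo⇒olloolnnoAonnloollo⇒olloolnnoonnloollo

A ⇒ oAo   [A ::= o A o]
oAo ⇒ olAlo   [A ::= l A l]
olAlo ⇒ ollAllo   [A ::= l A l]
ollAllo ⇒ olloAollo   [A ::= o A o]
olloAollo ⇒ ollooAoollo   [A ::= o A o]
ollooAoollo ⇒ olloolAloollo   [A ::= l A l]
olloolAloollo ⇒ olloolnAnloollo   [A ::= n A n]
olloolnAnloollo ⇒ olloolnnAnnloollo   [A ::= n A n]
olloolnnAnnloollo ⇒ olloolnnoAonnloollo   [A ::= o A o]
olloolnnoAonnloollo ⇒ olloolnnoonnloollo   [A ::= epsilon]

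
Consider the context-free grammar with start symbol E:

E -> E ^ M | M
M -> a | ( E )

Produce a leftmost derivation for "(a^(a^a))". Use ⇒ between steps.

E⇒M⇒(E)⇒(E^M)⇒(M^M)⇒(a^M)⇒(a^(E))⇒(a^(E^M))⇒(a^(M^M))⇒(a^(a^M))⇒(a^(a^a))

E ⇒ M   [E -> M]
M ⇒ (E)   [M -> ( E )]
(E) ⇒ (E^M)   [E -> E ^ M]
(E^M) ⇒ (M^M)   [E -> M]
(M^M) ⇒ (a^M)   [M -> a]
(a^M) ⇒ (a^(E))   [M -> ( E )]
(a^(E)) ⇒ (a^(E^M))   [E -> E ^ M]
(a^(E^M)) ⇒ (a^(M^M))   [E -> M]
(a^(M^M)) ⇒ (a^(a^M))   [M -> a]
(a^(a^M)) ⇒ (a^(a^a))   [M -> a]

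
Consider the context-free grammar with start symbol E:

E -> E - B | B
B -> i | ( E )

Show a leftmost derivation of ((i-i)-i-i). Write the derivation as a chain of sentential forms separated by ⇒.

E ⇒ B   [E -> B]
B ⇒ (E)   [B -> ( E )]
(E) ⇒ (E-B)   [E -> E - B]
(E-B) ⇒ (E-B-B)   [E -> E - B]
(E-B-B) ⇒ (B-B-B)   [E -> B]
(B-B-B) ⇒ ((E)-B-B)   [B -> ( E )]
((E)-B-B) ⇒ ((E-B)-B-B)   [E -> E - B]
((E-B)-B-B) ⇒ ((B-B)-B-B)   [E -> B]
((B-B)-B-B) ⇒ ((i-B)-B-B)   [B -> i]
((i-B)-B-B) ⇒ ((i-i)-B-B)   [B -> i]
((i-i)-B-B) ⇒ ((i-i)-i-B)   [B -> i]
((i-i)-i-B) ⇒ ((i-i)-i-i)   [B -> i]

E⇒B⇒(E)⇒(E-B)⇒(E-B-B)⇒(B-B-B)⇒((E)-B-B)⇒((E-B)-B-B)⇒((B-B)-B-B)⇒((i-B)-B-B)⇒((i-i)-B-B)⇒((i-i)-i-B)⇒((i-i)-i-i)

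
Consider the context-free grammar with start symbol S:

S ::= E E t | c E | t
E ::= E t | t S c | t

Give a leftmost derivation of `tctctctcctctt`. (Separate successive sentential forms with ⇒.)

S⇒EEt⇒tScEt⇒tcEcEt⇒tcEtcEt⇒tctSctcEt⇒tctcEctcEt⇒tctctScctcEt⇒tctctcEcctcEt⇒tctctctcctcEt⇒tctctctcctctt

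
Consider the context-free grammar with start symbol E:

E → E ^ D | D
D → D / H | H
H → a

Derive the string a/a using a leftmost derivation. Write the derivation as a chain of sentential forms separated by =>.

E=>D=>D/H=>H/H=>a/H=>a/a

E => D   [E → D]
D => D/H   [D → D / H]
D/H => H/H   [D → H]
H/H => a/H   [H → a]
a/H => a/a   [H → a]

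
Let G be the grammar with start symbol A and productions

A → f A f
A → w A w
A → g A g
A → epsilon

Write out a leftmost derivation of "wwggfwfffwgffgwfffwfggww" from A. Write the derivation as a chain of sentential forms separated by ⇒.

A ⇒ wAw ⇒ wwAww ⇒ wwgAgww ⇒ wwggAggww ⇒ wwggfAfggww ⇒ wwggfwAwfggww ⇒ wwggfwfAfwfggww ⇒ wwggfwffAffwfggww ⇒ wwggfwfffAfffwfggww ⇒ wwggfwfffwAwfffwfggww ⇒ wwggfwfffwgAgwfffwfggww ⇒ wwggfwfffwgfAfgwfffwfggww ⇒ wwggfwfffwgffgwfffwfggww

A ⇒ wAw   [A → w A w]
wAw ⇒ wwAww   [A → w A w]
wwAww ⇒ wwgAgww   [A → g A g]
wwgAgww ⇒ wwggAggww   [A → g A g]
wwggAggww ⇒ wwggfAfggww   [A → f A f]
wwggfAfggww ⇒ wwggfwAwfggww   [A → w A w]
wwggfwAwfggww ⇒ wwggfwfAfwfggww   [A → f A f]
wwggfwfAfwfggww ⇒ wwggfwffAffwfggww   [A → f A f]
wwggfwffAffwfggww ⇒ wwggfwfffAfffwfggww   [A → f A f]
wwggfwfffAfffwfggww ⇒ wwggfwfffwAwfffwfggww   [A → w A w]
wwggfwfffwAwfffwfggww ⇒ wwggfwfffwgAgwfffwfggww   [A → g A g]
wwggfwfffwgAgwfffwfggww ⇒ wwggfwfffwgfAfgwfffwfggww   [A → f A f]
wwggfwfffwgfAfgwfffwfggww ⇒ wwggfwfffwgffgwfffwfggww   [A → epsilon]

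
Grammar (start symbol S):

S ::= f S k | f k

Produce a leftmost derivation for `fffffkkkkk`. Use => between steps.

S => fSk   [S ::= f S k]
fSk => ffSkk   [S ::= f S k]
ffSkk => fffSkkk   [S ::= f S k]
fffSkkk => ffffSkkkk   [S ::= f S k]
ffffSkkkk => fffffkkkkk   [S ::= f k]

S=>fSk=>ffSkk=>fffSkkk=>ffffSkkkk=>fffffkkkkk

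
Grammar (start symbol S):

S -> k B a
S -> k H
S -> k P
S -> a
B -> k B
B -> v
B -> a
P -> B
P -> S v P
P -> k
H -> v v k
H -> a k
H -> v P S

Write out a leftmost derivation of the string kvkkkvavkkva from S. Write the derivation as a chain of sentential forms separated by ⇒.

S ⇒ kH ⇒ kvPS ⇒ kvSvPS ⇒ kvkBavPS ⇒ kvkkBavPS ⇒ kvkkkBavPS ⇒ kvkkkvavPS ⇒ kvkkkvavkS ⇒ kvkkkvavkkBa ⇒ kvkkkvavkkva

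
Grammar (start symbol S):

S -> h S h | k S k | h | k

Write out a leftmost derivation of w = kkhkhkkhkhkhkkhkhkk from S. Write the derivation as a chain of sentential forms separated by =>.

S => kSk => kkSkk => kkhShkk => kkhkSkhkk => kkhkhShkhkk => kkhkhkSkhkhkk => kkhkhkkSkkhkhkk => kkhkhkkhShkkhkhkk => kkhkhkkhkSkhkkhkhkk => kkhkhkkhkhkhkkhkhkk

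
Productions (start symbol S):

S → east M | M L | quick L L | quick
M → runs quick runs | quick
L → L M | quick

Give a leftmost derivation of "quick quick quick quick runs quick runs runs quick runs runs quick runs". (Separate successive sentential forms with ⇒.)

S ⇒ M L ⇒ quick L ⇒ quick L M ⇒ quick L M M ⇒ quick L M M M ⇒ quick L M M M M ⇒ quick L M M M M M ⇒ quick quick M M M M M ⇒ quick quick quick M M M M ⇒ quick quick quick quick M M M ⇒ quick quick quick quick runs quick runs M M ⇒ quick quick quick quick runs quick runs runs quick runs M ⇒ quick quick quick quick runs quick runs runs quick runs runs quick runs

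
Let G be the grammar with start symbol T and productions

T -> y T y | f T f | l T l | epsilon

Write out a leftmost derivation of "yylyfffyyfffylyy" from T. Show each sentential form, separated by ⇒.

T ⇒ yTy ⇒ yyTyy ⇒ yylTlyy ⇒ yylyTylyy ⇒ yylyfTfylyy ⇒ yylyffTffylyy ⇒ yylyfffTfffylyy ⇒ yylyfffyTyfffylyy ⇒ yylyfffyyfffylyy

T ⇒ yTy   [T -> y T y]
yTy ⇒ yyTyy   [T -> y T y]
yyTyy ⇒ yylTlyy   [T -> l T l]
yylTlyy ⇒ yylyTylyy   [T -> y T y]
yylyTylyy ⇒ yylyfTfylyy   [T -> f T f]
yylyfTfylyy ⇒ yylyffTffylyy   [T -> f T f]
yylyffTffylyy ⇒ yylyfffTfffylyy   [T -> f T f]
yylyfffTfffylyy ⇒ yylyfffyTyfffylyy   [T -> y T y]
yylyfffyTyfffylyy ⇒ yylyfffyyfffylyy   [T -> epsilon]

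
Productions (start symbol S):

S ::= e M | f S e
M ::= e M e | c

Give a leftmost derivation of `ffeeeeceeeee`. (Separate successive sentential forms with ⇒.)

S ⇒ fSe ⇒ ffSee ⇒ ffeMee ⇒ ffeeMeee ⇒ ffeeeMeeee ⇒ ffeeeeMeeeee ⇒ ffeeeeceeeee

S ⇒ fSe   [S ::= f S e]
fSe ⇒ ffSee   [S ::= f S e]
ffSee ⇒ ffeMee   [S ::= e M]
ffeMee ⇒ ffeeMeee   [M ::= e M e]
ffeeMeee ⇒ ffeeeMeeee   [M ::= e M e]
ffeeeMeeee ⇒ ffeeeeMeeeee   [M ::= e M e]
ffeeeeMeeeee ⇒ ffeeeeceeeee   [M ::= c]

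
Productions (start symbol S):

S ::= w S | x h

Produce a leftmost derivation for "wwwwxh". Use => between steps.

S => wS   [S ::= w S]
wS => wwS   [S ::= w S]
wwS => wwwS   [S ::= w S]
wwwS => wwwwS   [S ::= w S]
wwwwS => wwwwxh   [S ::= x h]

S=>wS=>wwS=>wwwS=>wwwwS=>wwwwxh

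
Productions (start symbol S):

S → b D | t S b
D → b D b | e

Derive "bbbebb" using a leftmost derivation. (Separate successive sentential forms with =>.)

S => bD   [S → b D]
bD => bbDb   [D → b D b]
bbDb => bbbDbb   [D → b D b]
bbbDbb => bbbebb   [D → e]

S => bD => bbDb => bbbDbb => bbbebb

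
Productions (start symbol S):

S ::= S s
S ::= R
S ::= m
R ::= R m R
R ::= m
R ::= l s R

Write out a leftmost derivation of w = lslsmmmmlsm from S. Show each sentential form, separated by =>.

S => R => lsR => lsRmR => lslsRmR => lslsmmR => lslsmmRmR => lslsmmmmR => lslsmmmmlsR => lslsmmmmlsm

S => R   [S ::= R]
R => lsR   [R ::= l s R]
lsR => lsRmR   [R ::= R m R]
lsRmR => lslsRmR   [R ::= l s R]
lslsRmR => lslsmmR   [R ::= m]
lslsmmR => lslsmmRmR   [R ::= R m R]
lslsmmRmR => lslsmmmmR   [R ::= m]
lslsmmmmR => lslsmmmmlsR   [R ::= l s R]
lslsmmmmlsR => lslsmmmmlsm   [R ::= m]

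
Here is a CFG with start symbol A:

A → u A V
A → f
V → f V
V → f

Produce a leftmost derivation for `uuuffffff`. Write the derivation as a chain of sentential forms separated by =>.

A => uAV   [A → u A V]
uAV => uuAVV   [A → u A V]
uuAVV => uuuAVVV   [A → u A V]
uuuAVVV => uuufVVV   [A → f]
uuufVVV => uuuffVVV   [V → f V]
uuuffVVV => uuufffVVV   [V → f V]
uuufffVVV => uuuffffVV   [V → f]
uuuffffVV => uuufffffV   [V → f]
uuufffffV => uuuffffff   [V → f]

A => uAV => uuAVV => uuuAVVV => uuufVVV => uuuffVVV => uuufffVVV => uuuffffVV => uuufffffV => uuuffffff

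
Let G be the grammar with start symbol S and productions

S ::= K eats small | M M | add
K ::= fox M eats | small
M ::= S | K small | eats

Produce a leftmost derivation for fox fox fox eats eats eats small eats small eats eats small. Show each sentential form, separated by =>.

S => K eats small => fox M eats eats small => fox K small eats eats small => fox fox M eats small eats eats small => fox fox K small eats small eats eats small => fox fox fox M eats small eats small eats eats small => fox fox fox S eats small eats small eats eats small => fox fox fox M M eats small eats small eats eats small => fox fox fox eats M eats small eats small eats eats small => fox fox fox eats eats eats small eats small eats eats small

S => K eats small   [S ::= K eats small]
K eats small => fox M eats eats small   [K ::= fox M eats]
fox M eats eats small => fox K small eats eats small   [M ::= K small]
fox K small eats eats small => fox fox M eats small eats eats small   [K ::= fox M eats]
fox fox M eats small eats eats small => fox fox K small eats small eats eats small   [M ::= K small]
fox fox K small eats small eats eats small => fox fox fox M eats small eats small eats eats small   [K ::= fox M eats]
fox fox fox M eats small eats small eats eats small => fox fox fox S eats small eats small eats eats small   [M ::= S]
fox fox fox S eats small eats small eats eats small => fox fox fox M M eats small eats small eats eats small   [S ::= M M]
fox fox fox M M eats small eats small eats eats small => fox fox fox eats M eats small eats small eats eats small   [M ::= eats]
fox fox fox eats M eats small eats small eats eats small => fox fox fox eats eats eats small eats small eats eats small   [M ::= eats]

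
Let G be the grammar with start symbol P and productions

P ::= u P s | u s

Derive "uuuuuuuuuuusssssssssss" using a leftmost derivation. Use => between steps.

P=>uPs=>uuPss=>uuuPsss=>uuuuPssss=>uuuuuPsssss=>uuuuuuPssssss=>uuuuuuuPsssssss=>uuuuuuuuPssssssss=>uuuuuuuuuPsssssssss=>uuuuuuuuuuPssssssssss=>uuuuuuuuuuusssssssssss

P => uPs   [P ::= u P s]
uPs => uuPss   [P ::= u P s]
uuPss => uuuPsss   [P ::= u P s]
uuuPsss => uuuuPssss   [P ::= u P s]
uuuuPssss => uuuuuPsssss   [P ::= u P s]
uuuuuPsssss => uuuuuuPssssss   [P ::= u P s]
uuuuuuPssssss => uuuuuuuPsssssss   [P ::= u P s]
uuuuuuuPsssssss => uuuuuuuuPssssssss   [P ::= u P s]
uuuuuuuuPssssssss => uuuuuuuuuPsssssssss   [P ::= u P s]
uuuuuuuuuPsssssssss => uuuuuuuuuuPssssssssss   [P ::= u P s]
uuuuuuuuuuPssssssssss => uuuuuuuuuuusssssssssss   [P ::= u s]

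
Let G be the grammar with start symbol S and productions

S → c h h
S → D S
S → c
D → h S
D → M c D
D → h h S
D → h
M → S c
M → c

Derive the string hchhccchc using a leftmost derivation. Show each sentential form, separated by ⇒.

S ⇒ DS ⇒ hSS ⇒ hchhS ⇒ hchhDS ⇒ hchhMcDS ⇒ hchhSccDS ⇒ hchhcccDS ⇒ hchhccchS ⇒ hchhccchc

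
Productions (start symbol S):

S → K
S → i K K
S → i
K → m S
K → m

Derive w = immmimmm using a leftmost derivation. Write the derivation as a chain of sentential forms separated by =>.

S => iKK => imSK => imKK => immSK => immKK => immmSK => immmiKKK => immmimKK => immmimmK => immmimmm

S => iKK   [S → i K K]
iKK => imSK   [K → m S]
imSK => imKK   [S → K]
imKK => immSK   [K → m S]
immSK => immKK   [S → K]
immKK => immmSK   [K → m S]
immmSK => immmiKKK   [S → i K K]
immmiKKK => immmimKK   [K → m]
immmimKK => immmimmK   [K → m]
immmimmK => immmimmm   [K → m]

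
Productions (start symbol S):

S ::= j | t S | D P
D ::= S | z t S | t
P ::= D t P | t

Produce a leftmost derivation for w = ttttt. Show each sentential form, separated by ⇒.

S⇒DP⇒SP⇒DPP⇒SPP⇒tSPP⇒tDPPP⇒ttPPP⇒tttPP⇒ttttP⇒ttttt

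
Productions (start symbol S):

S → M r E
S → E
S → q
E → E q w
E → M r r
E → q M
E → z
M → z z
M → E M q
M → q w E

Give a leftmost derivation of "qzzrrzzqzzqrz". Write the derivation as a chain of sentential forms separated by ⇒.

S⇒MrE⇒EMqrE⇒qMMqrE⇒qEMqMqrE⇒qMrrMqMqrE⇒qzzrrMqMqrE⇒qzzrrzzqMqrE⇒qzzrrzzqzzqrE⇒qzzrrzzqzzqrz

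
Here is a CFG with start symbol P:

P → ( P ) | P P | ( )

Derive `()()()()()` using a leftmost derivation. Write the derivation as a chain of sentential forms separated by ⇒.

P ⇒ PP ⇒ PPP ⇒ PPPP ⇒ ()PPP ⇒ ()PPPP ⇒ ()()PPP ⇒ ()()()PP ⇒ ()()()()P ⇒ ()()()()()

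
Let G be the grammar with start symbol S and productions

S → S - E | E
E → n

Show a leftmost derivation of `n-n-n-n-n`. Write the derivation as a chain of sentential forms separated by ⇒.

S ⇒ S-E ⇒ S-E-E ⇒ S-E-E-E ⇒ S-E-E-E-E ⇒ E-E-E-E-E ⇒ n-E-E-E-E ⇒ n-n-E-E-E ⇒ n-n-n-E-E ⇒ n-n-n-n-E ⇒ n-n-n-n-n

S ⇒ S-E   [S → S - E]
S-E ⇒ S-E-E   [S → S - E]
S-E-E ⇒ S-E-E-E   [S → S - E]
S-E-E-E ⇒ S-E-E-E-E   [S → S - E]
S-E-E-E-E ⇒ E-E-E-E-E   [S → E]
E-E-E-E-E ⇒ n-E-E-E-E   [E → n]
n-E-E-E-E ⇒ n-n-E-E-E   [E → n]
n-n-E-E-E ⇒ n-n-n-E-E   [E → n]
n-n-n-E-E ⇒ n-n-n-n-E   [E → n]
n-n-n-n-E ⇒ n-n-n-n-n   [E → n]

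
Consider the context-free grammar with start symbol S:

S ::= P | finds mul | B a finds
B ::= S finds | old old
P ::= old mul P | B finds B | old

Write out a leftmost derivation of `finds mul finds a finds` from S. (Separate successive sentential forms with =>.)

S => B a finds => S finds a finds => finds mul finds a finds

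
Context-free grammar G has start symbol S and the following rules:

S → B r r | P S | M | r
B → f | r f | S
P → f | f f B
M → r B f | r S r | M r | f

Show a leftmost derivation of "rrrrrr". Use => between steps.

S=>M=>Mr=>rSrr=>rBrrrr=>rSrrrr=>rrrrrr

S => M   [S → M]
M => Mr   [M → M r]
Mr => rSrr   [M → r S r]
rSrr => rBrrrr   [S → B r r]
rBrrrr => rSrrrr   [B → S]
rSrrrr => rrrrrr   [S → r]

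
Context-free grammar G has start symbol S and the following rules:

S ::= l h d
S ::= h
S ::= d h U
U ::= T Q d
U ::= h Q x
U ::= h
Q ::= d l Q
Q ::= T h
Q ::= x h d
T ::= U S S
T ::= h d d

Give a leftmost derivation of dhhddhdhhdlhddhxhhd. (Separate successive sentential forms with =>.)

S => dhU => dhTQd => dhhddQd => dhhddThd => dhhddUSShd => dhhddhSShd => dhhddhdhUShd => dhhddhdhhQxShd => dhhddhdhhdlQxShd => dhhddhdhhdlThxShd => dhhddhdhhdlhddhxShd => dhhddhdhhdlhddhxhhd

S => dhU   [S ::= d h U]
dhU => dhTQd   [U ::= T Q d]
dhTQd => dhhddQd   [T ::= h d d]
dhhddQd => dhhddThd   [Q ::= T h]
dhhddThd => dhhddUSShd   [T ::= U S S]
dhhddUSShd => dhhddhSShd   [U ::= h]
dhhddhSShd => dhhddhdhUShd   [S ::= d h U]
dhhddhdhUShd => dhhddhdhhQxShd   [U ::= h Q x]
dhhddhdhhQxShd => dhhddhdhhdlQxShd   [Q ::= d l Q]
dhhddhdhhdlQxShd => dhhddhdhhdlThxShd   [Q ::= T h]
dhhddhdhhdlThxShd => dhhddhdhhdlhddhxShd   [T ::= h d d]
dhhddhdhhdlhddhxShd => dhhddhdhhdlhddhxhhd   [S ::= h]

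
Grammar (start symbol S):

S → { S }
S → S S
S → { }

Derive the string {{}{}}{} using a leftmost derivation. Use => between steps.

S => SS   [S → S S]
SS => {S}S   [S → { S }]
{S}S => {SS}S   [S → S S]
{SS}S => {{}S}S   [S → { }]
{{}S}S => {{}{}}S   [S → { }]
{{}{}}S => {{}{}}{}   [S → { }]

S=>SS=>{S}S=>{SS}S=>{{}S}S=>{{}{}}S=>{{}{}}{}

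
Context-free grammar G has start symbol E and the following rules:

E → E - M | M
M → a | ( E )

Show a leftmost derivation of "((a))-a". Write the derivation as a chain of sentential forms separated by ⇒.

E⇒E-M⇒M-M⇒(E)-M⇒(M)-M⇒((E))-M⇒((M))-M⇒((a))-M⇒((a))-a

E ⇒ E-M   [E → E - M]
E-M ⇒ M-M   [E → M]
M-M ⇒ (E)-M   [M → ( E )]
(E)-M ⇒ (M)-M   [E → M]
(M)-M ⇒ ((E))-M   [M → ( E )]
((E))-M ⇒ ((M))-M   [E → M]
((M))-M ⇒ ((a))-M   [M → a]
((a))-M ⇒ ((a))-a   [M → a]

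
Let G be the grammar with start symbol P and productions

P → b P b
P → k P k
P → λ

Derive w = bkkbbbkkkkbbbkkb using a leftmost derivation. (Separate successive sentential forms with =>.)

P => bPb   [P → b P b]
bPb => bkPkb   [P → k P k]
bkPkb => bkkPkkb   [P → k P k]
bkkPkkb => bkkbPbkkb   [P → b P b]
bkkbPbkkb => bkkbbPbbkkb   [P → b P b]
bkkbbPbbkkb => bkkbbbPbbbkkb   [P → b P b]
bkkbbbPbbbkkb => bkkbbbkPkbbbkkb   [P → k P k]
bkkbbbkPkbbbkkb => bkkbbbkkPkkbbbkkb   [P → k P k]
bkkbbbkkPkkbbbkkb => bkkbbbkkkkbbbkkb   [P → λ]

P => bPb => bkPkb => bkkPkkb => bkkbPbkkb => bkkbbPbbkkb => bkkbbbPbbbkkb => bkkbbbkPkbbbkkb => bkkbbbkkPkkbbbkkb => bkkbbbkkkkbbbkkb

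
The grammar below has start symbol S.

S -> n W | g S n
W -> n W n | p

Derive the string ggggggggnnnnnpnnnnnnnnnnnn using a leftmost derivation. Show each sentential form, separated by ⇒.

S ⇒ gSn ⇒ ggSnn ⇒ gggSnnn ⇒ ggggSnnnn ⇒ gggggSnnnnn ⇒ ggggggSnnnnnn ⇒ gggggggSnnnnnnn ⇒ ggggggggSnnnnnnnn ⇒ ggggggggnWnnnnnnnn ⇒ ggggggggnnWnnnnnnnnn ⇒ ggggggggnnnWnnnnnnnnnn ⇒ ggggggggnnnnWnnnnnnnnnnn ⇒ ggggggggnnnnnWnnnnnnnnnnnn ⇒ ggggggggnnnnnpnnnnnnnnnnnn

S ⇒ gSn   [S -> g S n]
gSn ⇒ ggSnn   [S -> g S n]
ggSnn ⇒ gggSnnn   [S -> g S n]
gggSnnn ⇒ ggggSnnnn   [S -> g S n]
ggggSnnnn ⇒ gggggSnnnnn   [S -> g S n]
gggggSnnnnn ⇒ ggggggSnnnnnn   [S -> g S n]
ggggggSnnnnnn ⇒ gggggggSnnnnnnn   [S -> g S n]
gggggggSnnnnnnn ⇒ ggggggggSnnnnnnnn   [S -> g S n]
ggggggggSnnnnnnnn ⇒ ggggggggnWnnnnnnnn   [S -> n W]
ggggggggnWnnnnnnnn ⇒ ggggggggnnWnnnnnnnnn   [W -> n W n]
ggggggggnnWnnnnnnnnn ⇒ ggggggggnnnWnnnnnnnnnn   [W -> n W n]
ggggggggnnnWnnnnnnnnnn ⇒ ggggggggnnnnWnnnnnnnnnnn   [W -> n W n]
ggggggggnnnnWnnnnnnnnnnn ⇒ ggggggggnnnnnWnnnnnnnnnnnn   [W -> n W n]
ggggggggnnnnnWnnnnnnnnnnnn ⇒ ggggggggnnnnnpnnnnnnnnnnnn   [W -> p]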